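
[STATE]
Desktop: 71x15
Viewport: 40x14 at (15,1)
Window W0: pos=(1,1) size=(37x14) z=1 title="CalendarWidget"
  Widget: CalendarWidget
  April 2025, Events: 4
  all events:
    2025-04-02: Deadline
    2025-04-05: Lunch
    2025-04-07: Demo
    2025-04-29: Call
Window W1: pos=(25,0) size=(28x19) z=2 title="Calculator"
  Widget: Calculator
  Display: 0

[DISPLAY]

━━━━━━━━━━┃ Calculator               ┃  
et        ┠──────────────────────────┨  
──────────┃                         0┃  
April 2025┃┌───┬───┬───┬───┐         ┃  
r Sa Su   ┃│ 7 │ 8 │ 9 │ ÷ │         ┃  
 4  5*  6 ┃├───┼───┼───┼───┤         ┃  
11 12 13  ┃│ 4 │ 5 │ 6 │ × │         ┃  
8 19 20   ┃├───┼───┼───┼───┤         ┃  
5 26 27   ┃│ 1 │ 2 │ 3 │ - │         ┃  
          ┃├───┼───┼───┼───┤         ┃  
          ┃│ 0 │ . │ = │ + │         ┃  
          ┃├───┼───┼───┼───┤         ┃  
          ┃│ C │ MC│ MR│ M+│         ┃  
━━━━━━━━━━┃└───┴───┴───┴───┘         ┃  


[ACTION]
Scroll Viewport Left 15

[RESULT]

 ┏━━━━━━━━━━━━━━━━━━━━━━━┃ Calculator   
 ┃ CalendarWidget        ┠──────────────
 ┠───────────────────────┃              
 ┃             April 2025┃┌───┬───┬───┬─
 ┃Mo Tu We Th Fr Sa Su   ┃│ 7 │ 8 │ 9 │ 
 ┃    1  2*  3  4  5*  6 ┃├───┼───┼───┼─
 ┃ 7*  8  9 10 11 12 13  ┃│ 4 │ 5 │ 6 │ 
 ┃14 15 16 17 18 19 20   ┃├───┼───┼───┼─
 ┃21 22 23 24 25 26 27   ┃│ 1 │ 2 │ 3 │ 
 ┃28 29* 30              ┃├───┼───┼───┼─
 ┃                       ┃│ 0 │ . │ = │ 
 ┃                       ┃├───┼───┼───┼─
 ┃                       ┃│ C │ MC│ MR│ 
 ┗━━━━━━━━━━━━━━━━━━━━━━━┃└───┴───┴───┴─


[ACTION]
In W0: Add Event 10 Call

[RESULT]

 ┏━━━━━━━━━━━━━━━━━━━━━━━┃ Calculator   
 ┃ CalendarWidget        ┠──────────────
 ┠───────────────────────┃              
 ┃             April 2025┃┌───┬───┬───┬─
 ┃Mo Tu We Th Fr Sa Su   ┃│ 7 │ 8 │ 9 │ 
 ┃    1  2*  3  4  5*  6 ┃├───┼───┼───┼─
 ┃ 7*  8  9 10* 11 12 13 ┃│ 4 │ 5 │ 6 │ 
 ┃14 15 16 17 18 19 20   ┃├───┼───┼───┼─
 ┃21 22 23 24 25 26 27   ┃│ 1 │ 2 │ 3 │ 
 ┃28 29* 30              ┃├───┼───┼───┼─
 ┃                       ┃│ 0 │ . │ = │ 
 ┃                       ┃├───┼───┼───┼─
 ┃                       ┃│ C │ MC│ MR│ 
 ┗━━━━━━━━━━━━━━━━━━━━━━━┃└───┴───┴───┴─


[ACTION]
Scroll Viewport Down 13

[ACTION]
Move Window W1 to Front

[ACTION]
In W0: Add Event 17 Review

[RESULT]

 ┏━━━━━━━━━━━━━━━━━━━━━━━┃ Calculator   
 ┃ CalendarWidget        ┠──────────────
 ┠───────────────────────┃              
 ┃             April 2025┃┌───┬───┬───┬─
 ┃Mo Tu We Th Fr Sa Su   ┃│ 7 │ 8 │ 9 │ 
 ┃    1  2*  3  4  5*  6 ┃├───┼───┼───┼─
 ┃ 7*  8  9 10* 11 12 13 ┃│ 4 │ 5 │ 6 │ 
 ┃14 15 16 17* 18 19 20  ┃├───┼───┼───┼─
 ┃21 22 23 24 25 26 27   ┃│ 1 │ 2 │ 3 │ 
 ┃28 29* 30              ┃├───┼───┼───┼─
 ┃                       ┃│ 0 │ . │ = │ 
 ┃                       ┃├───┼───┼───┼─
 ┃                       ┃│ C │ MC│ MR│ 
 ┗━━━━━━━━━━━━━━━━━━━━━━━┃└───┴───┴───┴─


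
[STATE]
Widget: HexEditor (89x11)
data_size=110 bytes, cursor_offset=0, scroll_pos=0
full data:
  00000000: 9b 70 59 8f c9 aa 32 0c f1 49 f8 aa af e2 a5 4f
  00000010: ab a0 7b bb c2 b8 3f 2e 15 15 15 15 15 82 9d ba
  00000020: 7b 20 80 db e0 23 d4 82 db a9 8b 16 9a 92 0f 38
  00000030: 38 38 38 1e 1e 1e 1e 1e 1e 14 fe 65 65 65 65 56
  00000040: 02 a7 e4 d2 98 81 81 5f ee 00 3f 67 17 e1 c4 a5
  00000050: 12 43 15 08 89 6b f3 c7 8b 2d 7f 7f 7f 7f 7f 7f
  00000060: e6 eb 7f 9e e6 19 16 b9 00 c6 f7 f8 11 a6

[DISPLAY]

00000000  9B 70 59 8f c9 aa 32 0c  f1 49 f8 aa af e2 a5 4f  |.pY...2..I.....O|           
00000010  ab a0 7b bb c2 b8 3f 2e  15 15 15 15 15 82 9d ba  |..{...?.........|           
00000020  7b 20 80 db e0 23 d4 82  db a9 8b 16 9a 92 0f 38  |{ ...#.........8|           
00000030  38 38 38 1e 1e 1e 1e 1e  1e 14 fe 65 65 65 65 56  |888........eeeeV|           
00000040  02 a7 e4 d2 98 81 81 5f  ee 00 3f 67 17 e1 c4 a5  |......._..?g....|           
00000050  12 43 15 08 89 6b f3 c7  8b 2d 7f 7f 7f 7f 7f 7f  |.C...k...-......|           
00000060  e6 eb 7f 9e e6 19 16 b9  00 c6 f7 f8 11 a6        |..............  |           
                                                                                         
                                                                                         
                                                                                         
                                                                                         


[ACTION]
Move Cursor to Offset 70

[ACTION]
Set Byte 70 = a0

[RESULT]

00000000  9b 70 59 8f c9 aa 32 0c  f1 49 f8 aa af e2 a5 4f  |.pY...2..I.....O|           
00000010  ab a0 7b bb c2 b8 3f 2e  15 15 15 15 15 82 9d ba  |..{...?.........|           
00000020  7b 20 80 db e0 23 d4 82  db a9 8b 16 9a 92 0f 38  |{ ...#.........8|           
00000030  38 38 38 1e 1e 1e 1e 1e  1e 14 fe 65 65 65 65 56  |888........eeeeV|           
00000040  02 a7 e4 d2 98 81 A0 5f  ee 00 3f 67 17 e1 c4 a5  |......._..?g....|           
00000050  12 43 15 08 89 6b f3 c7  8b 2d 7f 7f 7f 7f 7f 7f  |.C...k...-......|           
00000060  e6 eb 7f 9e e6 19 16 b9  00 c6 f7 f8 11 a6        |..............  |           
                                                                                         
                                                                                         
                                                                                         
                                                                                         


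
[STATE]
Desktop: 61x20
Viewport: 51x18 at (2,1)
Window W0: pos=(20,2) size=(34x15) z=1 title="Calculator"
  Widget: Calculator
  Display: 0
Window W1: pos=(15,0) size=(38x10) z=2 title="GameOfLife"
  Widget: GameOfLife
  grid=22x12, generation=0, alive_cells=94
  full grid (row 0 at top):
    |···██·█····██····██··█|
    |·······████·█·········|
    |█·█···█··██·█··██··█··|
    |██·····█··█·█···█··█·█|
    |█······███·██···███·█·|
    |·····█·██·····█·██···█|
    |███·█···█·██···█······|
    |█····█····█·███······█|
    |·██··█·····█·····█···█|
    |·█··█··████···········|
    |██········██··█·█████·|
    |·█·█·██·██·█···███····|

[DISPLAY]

             ┃ GameOfLife                         ┃
             ┠────────────────────────────────────┨
             ┃Gen: 0                              ┃
             ┃██·····█··█·█···█··█·█              ┃
             ┃█······███·██···███·█·              ┃
             ┃·····█·██·····█·██···█              ┃
             ┃███·█···█·██···█······              ┃
             ┃█····█····█·███······█              ┃
             ┗━━━━━━━━━━━━━━━━━━━━━━━━━━━━━━━━━━━━┛
                  ┃├───┼───┼───┼───┤               
                  ┃│ 1 │ 2 │ 3 │ - │               
                  ┃├───┼───┼───┼───┤               
                  ┃│ 0 │ . │ = │ + │               
                  ┃├───┼───┼───┼───┤               
                  ┃│ C │ MC│ MR│ M+│               
                  ┗━━━━━━━━━━━━━━━━━━━━━━━━━━━━━━━━
                                                   
                                                   


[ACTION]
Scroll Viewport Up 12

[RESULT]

             ┏━━━━━━━━━━━━━━━━━━━━━━━━━━━━━━━━━━━━┓
             ┃ GameOfLife                         ┃
             ┠────────────────────────────────────┨
             ┃Gen: 0                              ┃
             ┃██·····█··█·█···█··█·█              ┃
             ┃█······███·██···███·█·              ┃
             ┃·····█·██·····█·██···█              ┃
             ┃███·█···█·██···█······              ┃
             ┃█····█····█·███······█              ┃
             ┗━━━━━━━━━━━━━━━━━━━━━━━━━━━━━━━━━━━━┛
                  ┃├───┼───┼───┼───┤               
                  ┃│ 1 │ 2 │ 3 │ - │               
                  ┃├───┼───┼───┼───┤               
                  ┃│ 0 │ . │ = │ + │               
                  ┃├───┼───┼───┼───┤               
                  ┃│ C │ MC│ MR│ M+│               
                  ┗━━━━━━━━━━━━━━━━━━━━━━━━━━━━━━━━
                                                   


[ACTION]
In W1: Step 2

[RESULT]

             ┏━━━━━━━━━━━━━━━━━━━━━━━━━━━━━━━━━━━━┓
             ┃ GameOfLife                         ┃
             ┠────────────────────────────────────┨
             ┃Gen: 2                              ┃
             ┃█·····██··█·······█··█              ┃
             ┃██····██··█·······█·█·              ┃
             ┃······█·█········██·█·              ┃
             ┃██·█···██·█···██······              ┃
             ┃··············██······              ┃
             ┗━━━━━━━━━━━━━━━━━━━━━━━━━━━━━━━━━━━━┛
                  ┃├───┼───┼───┼───┤               
                  ┃│ 1 │ 2 │ 3 │ - │               
                  ┃├───┼───┼───┼───┤               
                  ┃│ 0 │ . │ = │ + │               
                  ┃├───┼───┼───┼───┤               
                  ┃│ C │ MC│ MR│ M+│               
                  ┗━━━━━━━━━━━━━━━━━━━━━━━━━━━━━━━━
                                                   


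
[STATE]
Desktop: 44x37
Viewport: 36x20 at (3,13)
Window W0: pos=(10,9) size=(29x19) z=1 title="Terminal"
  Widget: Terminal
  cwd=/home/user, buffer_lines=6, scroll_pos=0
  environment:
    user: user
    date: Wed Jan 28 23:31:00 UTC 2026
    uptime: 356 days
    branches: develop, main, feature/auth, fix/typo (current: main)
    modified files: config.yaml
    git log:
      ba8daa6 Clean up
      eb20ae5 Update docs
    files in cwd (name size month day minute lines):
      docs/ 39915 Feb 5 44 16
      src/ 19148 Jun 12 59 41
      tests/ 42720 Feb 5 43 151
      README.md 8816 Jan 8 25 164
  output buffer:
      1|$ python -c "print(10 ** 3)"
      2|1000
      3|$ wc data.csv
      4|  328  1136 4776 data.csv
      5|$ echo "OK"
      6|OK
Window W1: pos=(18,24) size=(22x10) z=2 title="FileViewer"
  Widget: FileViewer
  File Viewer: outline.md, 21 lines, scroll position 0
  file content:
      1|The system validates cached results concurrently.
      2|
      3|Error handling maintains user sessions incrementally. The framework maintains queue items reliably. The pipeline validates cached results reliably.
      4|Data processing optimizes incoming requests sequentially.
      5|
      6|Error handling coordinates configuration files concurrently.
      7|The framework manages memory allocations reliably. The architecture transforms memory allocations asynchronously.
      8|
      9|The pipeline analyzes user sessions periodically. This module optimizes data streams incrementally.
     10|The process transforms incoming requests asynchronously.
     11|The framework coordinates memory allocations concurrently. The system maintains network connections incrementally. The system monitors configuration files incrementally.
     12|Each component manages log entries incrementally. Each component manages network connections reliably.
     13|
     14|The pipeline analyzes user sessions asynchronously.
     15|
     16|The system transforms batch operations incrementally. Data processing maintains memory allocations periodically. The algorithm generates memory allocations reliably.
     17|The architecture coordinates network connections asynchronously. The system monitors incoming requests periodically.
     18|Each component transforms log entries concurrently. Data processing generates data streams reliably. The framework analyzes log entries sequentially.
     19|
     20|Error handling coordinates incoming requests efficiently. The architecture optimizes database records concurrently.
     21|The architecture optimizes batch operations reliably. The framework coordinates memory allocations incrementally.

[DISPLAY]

       ┃1000                       ┃
       ┃$ wc data.csv              ┃
       ┃  328  1136 4776 data.csv  ┃
       ┃$ echo "OK"                ┃
       ┃OK                         ┃
       ┃$ █                        ┃
       ┃                           ┃
       ┃                           ┃
       ┃                           ┃
       ┃                           ┃
       ┃                           ┃
       ┃       ┏━━━━━━━━━━━━━━━━━━━━
       ┃       ┃ FileViewer         
       ┃       ┠────────────────────
       ┗━━━━━━━┃The system validate▲
               ┃                   █
               ┃Error handling main░
               ┃Data processing opt░
               ┃                   ░
               ┃Error handling coor▼


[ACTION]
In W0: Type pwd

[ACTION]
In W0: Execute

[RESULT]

       ┃1000                       ┃
       ┃$ wc data.csv              ┃
       ┃  328  1136 4776 data.csv  ┃
       ┃$ echo "OK"                ┃
       ┃OK                         ┃
       ┃$ pwd                      ┃
       ┃/home/user                 ┃
       ┃$ █                        ┃
       ┃                           ┃
       ┃                           ┃
       ┃                           ┃
       ┃       ┏━━━━━━━━━━━━━━━━━━━━
       ┃       ┃ FileViewer         
       ┃       ┠────────────────────
       ┗━━━━━━━┃The system validate▲
               ┃                   █
               ┃Error handling main░
               ┃Data processing opt░
               ┃                   ░
               ┃Error handling coor▼


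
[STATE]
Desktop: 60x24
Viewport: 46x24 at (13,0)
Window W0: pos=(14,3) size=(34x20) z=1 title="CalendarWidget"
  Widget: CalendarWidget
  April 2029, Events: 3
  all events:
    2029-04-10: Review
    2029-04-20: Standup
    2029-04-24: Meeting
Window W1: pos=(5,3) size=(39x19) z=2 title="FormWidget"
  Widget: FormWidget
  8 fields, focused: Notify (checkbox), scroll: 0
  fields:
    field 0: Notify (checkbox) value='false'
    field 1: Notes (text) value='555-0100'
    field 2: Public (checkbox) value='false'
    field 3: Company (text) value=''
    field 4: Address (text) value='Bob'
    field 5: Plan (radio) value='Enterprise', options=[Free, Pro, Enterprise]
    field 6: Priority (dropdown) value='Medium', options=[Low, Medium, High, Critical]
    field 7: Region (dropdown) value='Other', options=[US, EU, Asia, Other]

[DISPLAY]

                                              
                                              
                                              
━━━━━━━━━━━━━━━━━━━━━━━━━━━━━━┓━━━┓           
dget                          ┃   ┃           
──────────────────────────────┨───┨           
y:     [ ]                    ┃   ┃           
:      [555-0100             ]┃   ┃           
c:     [ ]                    ┃   ┃           
ny:    [                     ]┃   ┃           
ss:    [Bob                  ]┃   ┃           
       ( ) Free  ( ) Pro  (●) ┃   ┃           
ity:   [Medium              ▼]┃   ┃           
n:     [Other               ▼]┃   ┃           
                              ┃   ┃           
                              ┃   ┃           
                              ┃   ┃           
                              ┃   ┃           
                              ┃   ┃           
                              ┃   ┃           
                              ┃   ┃           
━━━━━━━━━━━━━━━━━━━━━━━━━━━━━━┛   ┃           
 ┗━━━━━━━━━━━━━━━━━━━━━━━━━━━━━━━━┛           
                                              


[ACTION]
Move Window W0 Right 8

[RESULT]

                                              
                                              
                                              
━━━━━━━━━━━━━━━━━━━━━━━━━━━━━━┓━━━━━━━━━━━┓   
dget                          ┃           ┃   
──────────────────────────────┨───────────┨   
y:     [ ]                    ┃           ┃   
:      [555-0100             ]┃           ┃   
c:     [ ]                    ┃           ┃   
ny:    [                     ]┃           ┃   
ss:    [Bob                  ]┃           ┃   
       ( ) Free  ( ) Pro  (●) ┃           ┃   
ity:   [Medium              ▼]┃           ┃   
n:     [Other               ▼]┃           ┃   
                              ┃           ┃   
                              ┃           ┃   
                              ┃           ┃   
                              ┃           ┃   
                              ┃           ┃   
                              ┃           ┃   
                              ┃           ┃   
━━━━━━━━━━━━━━━━━━━━━━━━━━━━━━┛           ┃   
         ┗━━━━━━━━━━━━━━━━━━━━━━━━━━━━━━━━┛   
                                              


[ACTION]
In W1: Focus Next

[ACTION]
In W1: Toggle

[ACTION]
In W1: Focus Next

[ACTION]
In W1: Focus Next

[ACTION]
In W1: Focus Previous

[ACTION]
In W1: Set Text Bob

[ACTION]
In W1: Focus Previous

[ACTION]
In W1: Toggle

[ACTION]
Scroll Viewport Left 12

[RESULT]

                                              
                                              
                                              
    ┏━━━━━━━━━━━━━━━━━━━━━━━━━━━━━━━━━━━━━┓━━━
    ┃ FormWidget                          ┃   
    ┠─────────────────────────────────────┨───
    ┃  Notify:     [ ]                    ┃   
    ┃> Notes:      [555-0100             ]┃   
    ┃  Public:     [ ]                    ┃   
    ┃  Company:    [                     ]┃   
    ┃  Address:    [Bob                  ]┃   
    ┃  Plan:       ( ) Free  ( ) Pro  (●) ┃   
    ┃  Priority:   [Medium              ▼]┃   
    ┃  Region:     [Other               ▼]┃   
    ┃                                     ┃   
    ┃                                     ┃   
    ┃                                     ┃   
    ┃                                     ┃   
    ┃                                     ┃   
    ┃                                     ┃   
    ┃                                     ┃   
    ┗━━━━━━━━━━━━━━━━━━━━━━━━━━━━━━━━━━━━━┛   
                     ┗━━━━━━━━━━━━━━━━━━━━━━━━
                                              


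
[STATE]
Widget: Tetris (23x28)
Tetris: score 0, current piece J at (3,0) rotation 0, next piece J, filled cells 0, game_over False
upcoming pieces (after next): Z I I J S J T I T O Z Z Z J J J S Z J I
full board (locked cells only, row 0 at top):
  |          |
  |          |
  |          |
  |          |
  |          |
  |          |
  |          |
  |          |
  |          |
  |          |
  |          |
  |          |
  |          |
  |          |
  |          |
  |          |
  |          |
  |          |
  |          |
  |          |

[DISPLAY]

   █      │Next:       
   ███    │█           
          │███         
          │            
          │            
          │            
          │Score:      
          │0           
          │            
          │            
          │            
          │            
          │            
          │            
          │            
          │            
          │            
          │            
          │            
          │            
          │            
          │            
          │            
          │            
          │            
          │            
          │            
          │            


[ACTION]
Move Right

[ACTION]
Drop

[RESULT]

          │Next:       
    █     │█           
    ███   │███         
          │            
          │            
          │            
          │Score:      
          │0           
          │            
          │            
          │            
          │            
          │            
          │            
          │            
          │            
          │            
          │            
          │            
          │            
          │            
          │            
          │            
          │            
          │            
          │            
          │            
          │            


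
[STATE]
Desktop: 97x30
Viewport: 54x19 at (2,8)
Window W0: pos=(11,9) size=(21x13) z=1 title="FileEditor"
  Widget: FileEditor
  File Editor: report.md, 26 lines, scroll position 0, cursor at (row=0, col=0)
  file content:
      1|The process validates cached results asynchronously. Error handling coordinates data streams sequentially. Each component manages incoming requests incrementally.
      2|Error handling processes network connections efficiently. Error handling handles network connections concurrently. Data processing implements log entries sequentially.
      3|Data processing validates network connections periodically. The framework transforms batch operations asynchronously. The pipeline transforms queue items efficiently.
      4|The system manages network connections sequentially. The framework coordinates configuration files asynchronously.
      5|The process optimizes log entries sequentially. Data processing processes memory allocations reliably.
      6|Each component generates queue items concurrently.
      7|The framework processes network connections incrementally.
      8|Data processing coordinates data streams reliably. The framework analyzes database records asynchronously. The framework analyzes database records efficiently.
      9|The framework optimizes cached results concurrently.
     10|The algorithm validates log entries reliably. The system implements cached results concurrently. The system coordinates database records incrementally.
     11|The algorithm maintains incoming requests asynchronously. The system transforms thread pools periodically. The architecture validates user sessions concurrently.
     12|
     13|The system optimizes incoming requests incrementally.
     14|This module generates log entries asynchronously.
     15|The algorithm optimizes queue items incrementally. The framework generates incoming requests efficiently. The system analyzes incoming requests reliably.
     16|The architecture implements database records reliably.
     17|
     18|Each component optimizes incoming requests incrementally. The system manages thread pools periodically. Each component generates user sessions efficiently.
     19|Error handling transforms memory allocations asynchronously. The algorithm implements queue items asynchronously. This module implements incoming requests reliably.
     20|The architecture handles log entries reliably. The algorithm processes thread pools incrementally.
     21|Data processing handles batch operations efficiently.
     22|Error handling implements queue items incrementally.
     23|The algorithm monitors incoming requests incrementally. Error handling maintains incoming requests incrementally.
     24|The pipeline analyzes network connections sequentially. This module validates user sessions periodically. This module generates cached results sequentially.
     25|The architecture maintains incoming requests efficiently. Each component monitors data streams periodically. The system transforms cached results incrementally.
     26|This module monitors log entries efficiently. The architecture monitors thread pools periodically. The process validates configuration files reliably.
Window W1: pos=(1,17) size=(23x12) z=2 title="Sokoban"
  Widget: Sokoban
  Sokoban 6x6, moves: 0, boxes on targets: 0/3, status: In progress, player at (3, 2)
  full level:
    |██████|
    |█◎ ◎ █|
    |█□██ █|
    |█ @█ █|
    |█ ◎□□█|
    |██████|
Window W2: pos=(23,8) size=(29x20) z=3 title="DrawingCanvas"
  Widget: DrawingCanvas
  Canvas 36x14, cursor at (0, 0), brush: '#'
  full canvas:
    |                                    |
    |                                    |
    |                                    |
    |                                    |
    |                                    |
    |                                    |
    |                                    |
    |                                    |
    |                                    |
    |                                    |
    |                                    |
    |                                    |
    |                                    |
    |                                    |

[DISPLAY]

                     ┏━━━━━━━━━━━━━━━━━━━━━━━━━━━┓    
         ┏━━━━━━━━━━━┃ DrawingCanvas             ┃    
         ┃ FileEditor┠───────────────────────────┨    
         ┠───────────┃+                          ┃    
         ┃█he process┃                           ┃    
         ┃Error handl┃                           ┃    
         ┃Data proces┃                           ┃    
         ┃The system ┃                           ┃    
         ┃The process┃                           ┃    
━━━━━━━━━━━━━━━━━━━━━┃                           ┃    
 Sokoban             ┃                           ┃    
─────────────────────┃                           ┃    
██████               ┃                           ┃    
█◎ ◎ █               ┃                           ┃    
█□██ █               ┃                           ┃    
█ @█ █               ┃                           ┃    
█ ◎□□█               ┃                           ┃    
██████               ┃                           ┃    
Moves: 0  0/3        ┃                           ┃    


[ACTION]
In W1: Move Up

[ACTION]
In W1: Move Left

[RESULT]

                     ┏━━━━━━━━━━━━━━━━━━━━━━━━━━━┓    
         ┏━━━━━━━━━━━┃ DrawingCanvas             ┃    
         ┃ FileEditor┠───────────────────────────┨    
         ┠───────────┃+                          ┃    
         ┃█he process┃                           ┃    
         ┃Error handl┃                           ┃    
         ┃Data proces┃                           ┃    
         ┃The system ┃                           ┃    
         ┃The process┃                           ┃    
━━━━━━━━━━━━━━━━━━━━━┃                           ┃    
 Sokoban             ┃                           ┃    
─────────────────────┃                           ┃    
██████               ┃                           ┃    
█◎ ◎ █               ┃                           ┃    
█□██ █               ┃                           ┃    
█@ █ █               ┃                           ┃    
█ ◎□□█               ┃                           ┃    
██████               ┃                           ┃    
Moves: 1  0/3        ┃                           ┃    


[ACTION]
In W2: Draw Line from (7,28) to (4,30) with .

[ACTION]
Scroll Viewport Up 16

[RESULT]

                                                      
                                                      
                                                      
                                                      
                                                      
                                                      
                                                      
                                                      
                     ┏━━━━━━━━━━━━━━━━━━━━━━━━━━━┓    
         ┏━━━━━━━━━━━┃ DrawingCanvas             ┃    
         ┃ FileEditor┠───────────────────────────┨    
         ┠───────────┃+                          ┃    
         ┃█he process┃                           ┃    
         ┃Error handl┃                           ┃    
         ┃Data proces┃                           ┃    
         ┃The system ┃                           ┃    
         ┃The process┃                           ┃    
━━━━━━━━━━━━━━━━━━━━━┃                           ┃    
 Sokoban             ┃                           ┃    


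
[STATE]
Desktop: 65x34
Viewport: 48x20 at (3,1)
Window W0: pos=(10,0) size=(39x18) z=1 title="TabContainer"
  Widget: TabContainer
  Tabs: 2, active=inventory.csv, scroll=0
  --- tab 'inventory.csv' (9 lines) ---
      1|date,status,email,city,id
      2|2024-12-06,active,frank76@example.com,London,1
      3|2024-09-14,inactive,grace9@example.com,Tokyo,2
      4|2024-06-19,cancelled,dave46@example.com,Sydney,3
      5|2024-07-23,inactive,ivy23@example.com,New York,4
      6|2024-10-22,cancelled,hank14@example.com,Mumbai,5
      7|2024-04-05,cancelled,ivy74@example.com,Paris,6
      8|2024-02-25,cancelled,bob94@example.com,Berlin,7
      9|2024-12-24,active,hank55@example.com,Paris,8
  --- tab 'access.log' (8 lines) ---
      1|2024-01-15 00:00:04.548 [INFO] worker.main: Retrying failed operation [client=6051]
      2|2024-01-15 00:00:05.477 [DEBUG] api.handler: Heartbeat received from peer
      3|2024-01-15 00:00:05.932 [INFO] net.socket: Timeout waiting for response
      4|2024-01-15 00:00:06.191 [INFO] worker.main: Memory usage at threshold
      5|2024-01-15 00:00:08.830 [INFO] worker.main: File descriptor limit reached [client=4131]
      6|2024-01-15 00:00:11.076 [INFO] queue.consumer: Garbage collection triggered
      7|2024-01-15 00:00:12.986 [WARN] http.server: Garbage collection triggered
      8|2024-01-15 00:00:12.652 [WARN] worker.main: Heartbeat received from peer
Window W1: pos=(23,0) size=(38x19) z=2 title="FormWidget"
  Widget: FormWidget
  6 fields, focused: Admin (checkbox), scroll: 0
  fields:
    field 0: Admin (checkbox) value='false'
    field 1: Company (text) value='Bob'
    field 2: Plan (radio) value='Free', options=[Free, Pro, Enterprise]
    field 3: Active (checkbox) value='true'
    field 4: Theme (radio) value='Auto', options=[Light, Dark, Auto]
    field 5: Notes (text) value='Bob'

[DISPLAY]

       ┃ TabContaine┃ FormWidget                
       ┠────────────┠───────────────────────────
       ┃[inventory.c┃> Admin:      [ ]          
       ┃────────────┃  Company:    [Bob         
       ┃date,status,┃  Plan:       (●) Free  ( )
       ┃2024-12-06,a┃  Active:     [x]          
       ┃2024-09-14,i┃  Theme:      ( ) Light  ( 
       ┃2024-06-19,c┃  Notes:      [Bob         
       ┃2024-07-23,i┃                           
       ┃2024-10-22,c┃                           
       ┃2024-04-05,c┃                           
       ┃2024-02-25,c┃                           
       ┃2024-12-24,a┃                           
       ┃            ┃                           
       ┃            ┃                           
       ┃            ┃                           
       ┗━━━━━━━━━━━━┃                           
                    ┗━━━━━━━━━━━━━━━━━━━━━━━━━━━
                                                
                                                


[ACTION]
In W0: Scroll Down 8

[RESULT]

       ┃ TabContaine┃ FormWidget                
       ┠────────────┠───────────────────────────
       ┃[inventory.c┃> Admin:      [ ]          
       ┃────────────┃  Company:    [Bob         
       ┃2024-12-24,a┃  Plan:       (●) Free  ( )
       ┃            ┃  Active:     [x]          
       ┃            ┃  Theme:      ( ) Light  ( 
       ┃            ┃  Notes:      [Bob         
       ┃            ┃                           
       ┃            ┃                           
       ┃            ┃                           
       ┃            ┃                           
       ┃            ┃                           
       ┃            ┃                           
       ┃            ┃                           
       ┃            ┃                           
       ┗━━━━━━━━━━━━┃                           
                    ┗━━━━━━━━━━━━━━━━━━━━━━━━━━━
                                                
                                                


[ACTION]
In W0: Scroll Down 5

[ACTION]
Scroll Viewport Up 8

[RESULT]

       ┏━━━━━━━━━━━━┏━━━━━━━━━━━━━━━━━━━━━━━━━━━
       ┃ TabContaine┃ FormWidget                
       ┠────────────┠───────────────────────────
       ┃[inventory.c┃> Admin:      [ ]          
       ┃────────────┃  Company:    [Bob         
       ┃2024-12-24,a┃  Plan:       (●) Free  ( )
       ┃            ┃  Active:     [x]          
       ┃            ┃  Theme:      ( ) Light  ( 
       ┃            ┃  Notes:      [Bob         
       ┃            ┃                           
       ┃            ┃                           
       ┃            ┃                           
       ┃            ┃                           
       ┃            ┃                           
       ┃            ┃                           
       ┃            ┃                           
       ┃            ┃                           
       ┗━━━━━━━━━━━━┃                           
                    ┗━━━━━━━━━━━━━━━━━━━━━━━━━━━
                                                


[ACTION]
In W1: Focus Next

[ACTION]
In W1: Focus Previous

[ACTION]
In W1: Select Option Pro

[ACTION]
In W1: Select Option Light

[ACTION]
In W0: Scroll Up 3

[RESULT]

       ┏━━━━━━━━━━━━┏━━━━━━━━━━━━━━━━━━━━━━━━━━━
       ┃ TabContaine┃ FormWidget                
       ┠────────────┠───────────────────────────
       ┃[inventory.c┃> Admin:      [ ]          
       ┃────────────┃  Company:    [Bob         
       ┃2024-10-22,c┃  Plan:       (●) Free  ( )
       ┃2024-04-05,c┃  Active:     [x]          
       ┃2024-02-25,c┃  Theme:      ( ) Light  ( 
       ┃2024-12-24,a┃  Notes:      [Bob         
       ┃            ┃                           
       ┃            ┃                           
       ┃            ┃                           
       ┃            ┃                           
       ┃            ┃                           
       ┃            ┃                           
       ┃            ┃                           
       ┃            ┃                           
       ┗━━━━━━━━━━━━┃                           
                    ┗━━━━━━━━━━━━━━━━━━━━━━━━━━━
                                                
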